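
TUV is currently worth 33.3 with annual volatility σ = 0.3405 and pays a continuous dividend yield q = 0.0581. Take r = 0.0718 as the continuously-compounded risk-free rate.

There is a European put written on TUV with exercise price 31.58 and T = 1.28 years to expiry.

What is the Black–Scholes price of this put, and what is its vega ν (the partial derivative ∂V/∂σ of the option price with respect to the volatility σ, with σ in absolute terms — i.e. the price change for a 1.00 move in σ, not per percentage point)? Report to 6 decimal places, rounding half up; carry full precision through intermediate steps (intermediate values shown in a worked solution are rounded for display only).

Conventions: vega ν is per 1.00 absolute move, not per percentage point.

price = 3.583018
ν = 13.001530

σ√T = 0.3405·√1.28 = 0.385232
d₁ = (ln(S/K) + (r−q+σ²/2)T) / (σ√T) = (ln(33.3/31.58) + (0.0718−0.0581+0.3405²/2)·1.28) / 0.385232 = (0.053033 + 0.091738) / 0.385232 = 0.375803
d₂ = d₁ − σ√T = 0.375803 − 0.385232 = -0.009429
e^{−rT} = 0.912193
e^{−qT} = 0.928330
N(−d₁) = 0.353532,  N(−d₂) = 0.503762
Put price V = K·e^{−rT}·N(−d₂) − S·e^{−qT}·N(−d₁) = 14.511883 − 10.928866 = 3.583018
φ(d₁) = (1/√(2π))·e^{−d₁²/2} = 0.371743
ν = S·e^{−qT}·φ(d₁)·√T = 13.001530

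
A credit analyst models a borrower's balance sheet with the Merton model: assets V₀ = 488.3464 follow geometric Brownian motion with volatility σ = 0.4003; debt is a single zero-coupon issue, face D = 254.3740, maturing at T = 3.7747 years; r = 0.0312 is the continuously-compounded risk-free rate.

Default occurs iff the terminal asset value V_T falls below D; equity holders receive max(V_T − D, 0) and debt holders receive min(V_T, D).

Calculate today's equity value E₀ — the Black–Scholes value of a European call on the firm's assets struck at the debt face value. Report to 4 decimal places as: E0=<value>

Work the structural quantities from V₀ = 488.3464 against face 254.3740:
d₁ = [ln(V₀/D) + (r + σ²/2)T] / (σ√T)
   = [ln(488.3464/254.3740) + (0.0312 + 0.5·0.4003²)·3.7747] / (0.4003·√3.7747)
   = [0.652219 + 0.420200] / 0.777726 = 1.378916
d₂ = d₁ − σ√T = 1.378916 − 0.777726 = 0.601189
N(d₁) = 0.916040,  N(d₂) = 0.726143,  e^(−rT) = 0.888900
E₀ = V₀·N(d₁) − D·e^(−rT)·N(d₂)
   = 488.3464·0.916040 − 254.3740·0.888900·0.726143 = 283.154249

E0=283.1542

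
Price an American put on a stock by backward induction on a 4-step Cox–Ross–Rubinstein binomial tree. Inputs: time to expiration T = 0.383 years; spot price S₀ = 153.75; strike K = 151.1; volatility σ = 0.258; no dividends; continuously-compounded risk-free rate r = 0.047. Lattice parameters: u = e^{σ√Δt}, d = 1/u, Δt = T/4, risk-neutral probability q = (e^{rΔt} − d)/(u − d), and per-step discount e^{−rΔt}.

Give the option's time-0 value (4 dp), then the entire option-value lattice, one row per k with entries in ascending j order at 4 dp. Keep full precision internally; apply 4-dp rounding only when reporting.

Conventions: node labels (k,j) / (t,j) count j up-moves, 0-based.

price = 7.1810
tree:
7.1810
12.2395 2.3507
20.0394 4.8021 0.0000
30.0958 9.8097 0.0000 0.0000
39.3805 20.0394 0.0000 0.0000 0.0000

Δt=0.09575, u=1.08311, d=0.92327, q=0.50827, disc=e^(-rΔt)=0.99551
k=4 terminal: V=max(K-S,0) → 39.3805 20.0394 0.0000 0.0000 0.0000
k=3: j=0 S=121.0042 intr=30.0958 cont=29.4173 V=30.0958[EX]; j=1 S=141.9527 intr=9.1473 cont=9.8097 V=9.8097[hold]; j=2 S=166.5278 intr=0.0000 cont=0.0000 V=0.0000[hold]; j=3 S=195.3574 intr=0.0000 cont=0.0000 V=0.0000[hold]
k=2: j=0 S=131.0606 intr=20.0394 cont=19.6962 V=20.0394[EX]; j=1 S=153.7500 intr=0.0000 cont=4.8021 V=4.8021[hold]; j=2 S=180.3675 intr=0.0000 cont=0.0000 V=0.0000[hold]
k=1: j=0 S=141.9527 intr=9.1473 cont=12.2395 V=12.2395[hold]; j=1 S=166.5278 intr=0.0000 cont=2.3507 V=2.3507[hold]
k=0: j=0 S=153.7500 intr=0.0000 cont=7.1810 V=7.1810[hold]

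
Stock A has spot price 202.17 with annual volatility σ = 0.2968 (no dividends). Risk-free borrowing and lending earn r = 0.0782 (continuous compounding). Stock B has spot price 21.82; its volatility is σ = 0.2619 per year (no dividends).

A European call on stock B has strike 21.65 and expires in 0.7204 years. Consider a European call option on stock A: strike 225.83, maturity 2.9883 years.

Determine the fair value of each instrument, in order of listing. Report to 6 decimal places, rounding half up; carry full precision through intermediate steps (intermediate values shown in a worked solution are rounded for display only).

price(stock B call K=21.65) = 2.626062
price(stock A call K=225.83) = 51.340508

[stock B call K=21.65]
σ√T = 0.2619·√0.7204 = 0.222291
d₁ = (ln(S/K) + (r+σ²/2)T) / (σ√T) = (ln(21.82/21.65) + (0.0782+0.2619²/2)·0.7204) / 0.222291 = (0.007822 + 0.081042) / 0.222291 = 0.399762
d₂ = d₁ − σ√T = 0.399762 − 0.222291 = 0.177470
e^{−rT} = 0.945222
N(d₁) = 0.655334,  N(d₂) = 0.570431
price = S·N(d₁) − K·e^{−rT}·N(d₂) = 14.299387 − 11.673325 = 2.626062
[stock A call K=225.83]
σ√T = 0.2968·√2.9883 = 0.513069
d₁ = (ln(S/K) + (r+σ²/2)T) / (σ√T) = (ln(202.17/225.83) + (0.0782+0.2968²/2)·2.9883) / 0.513069 = (-0.110674 + 0.365305) / 0.513069 = 0.496291
d₂ = d₁ − σ√T = 0.496291 − 0.513069 = -0.016779
e^{−rT} = 0.791611
N(d₁) = 0.690155,  N(d₂) = 0.493307
price = S·N(d₁) − K·e^{−rT}·N(d₂) = 139.528706 − 88.188199 = 51.340508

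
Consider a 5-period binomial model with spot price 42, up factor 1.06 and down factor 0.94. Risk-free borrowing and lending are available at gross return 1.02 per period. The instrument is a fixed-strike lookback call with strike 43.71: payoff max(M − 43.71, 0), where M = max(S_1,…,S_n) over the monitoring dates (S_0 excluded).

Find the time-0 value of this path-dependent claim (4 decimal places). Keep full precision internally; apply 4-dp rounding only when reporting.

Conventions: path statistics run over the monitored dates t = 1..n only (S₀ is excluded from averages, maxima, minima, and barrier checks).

price = 4.3136

With p* = (R−d)/(u−d) = 0.6667, sum probability × payoff across the paths and divide by R^5.
Enumerate all 2^5 = 32 price paths (U = up ×1.06, D = down ×0.94); each path with k up-moves has probability p*^k·(1−p*)^(5−k).
DDDDD: M=39.4800, payoff=0.0000, prob=0.004115
UDDDD: M=44.5200, payoff=0.8100, prob=0.008230
DUDDD: M=41.8488, payoff=0.0000, prob=0.008230
UUDDD: M=47.1912, payoff=3.4812, prob=0.016461
DDUDD: M=39.4800, payoff=0.0000, prob=0.008230
UDUDD: M=44.5200, payoff=0.8100, prob=0.016461
DUUDD: M=44.3597, payoff=0.6497, prob=0.016461
UUUDD: M=50.0227, payoff=6.3127, prob=0.032922
DDDUD: M=39.4800, payoff=0.0000, prob=0.008230
UDDUD: M=44.5200, payoff=0.8100, prob=0.016461
DUDUD: M=41.8488, payoff=0.0000, prob=0.016461
UUDUD: M=47.1912, payoff=3.4812, prob=0.032922
DDUUD: M=41.6981, payoff=0.0000, prob=0.016461
UDUUD: M=47.0213, payoff=3.3113, prob=0.032922
DUUUD: M=47.0213, payoff=3.3113, prob=0.032922
UUUUD: M=53.0240, payoff=9.3140, prob=0.065844
DDDDU: M=39.4800, payoff=0.0000, prob=0.008230
UDDDU: M=44.5200, payoff=0.8100, prob=0.016461
DUDDU: M=41.8488, payoff=0.0000, prob=0.016461
UUDDU: M=47.1912, payoff=3.4812, prob=0.032922
DDUDU: M=39.4800, payoff=0.0000, prob=0.016461
UDUDU: M=44.5200, payoff=0.8100, prob=0.032922
DUUDU: M=44.3597, payoff=0.6497, prob=0.032922
UUUDU: M=50.0227, payoff=6.3127, prob=0.065844
DDDUU: M=39.4800, payoff=0.0000, prob=0.016461
UDDUU: M=44.5200, payoff=0.8100, prob=0.032922
DUDUU: M=44.2000, payoff=0.4900, prob=0.032922
UUDUU: M=49.8426, payoff=6.1326, prob=0.065844
DDUUU: M=44.2000, payoff=0.4900, prob=0.032922
UDUUU: M=49.8426, payoff=6.1326, prob=0.065844
DUUUU: M=49.8426, payoff=6.1326, prob=0.065844
UUUUU: M=56.2055, payoff=12.4955, prob=0.131687
Price = Σ prob·payoff / R^5 = 4.762512 / 1.104081 = 4.3136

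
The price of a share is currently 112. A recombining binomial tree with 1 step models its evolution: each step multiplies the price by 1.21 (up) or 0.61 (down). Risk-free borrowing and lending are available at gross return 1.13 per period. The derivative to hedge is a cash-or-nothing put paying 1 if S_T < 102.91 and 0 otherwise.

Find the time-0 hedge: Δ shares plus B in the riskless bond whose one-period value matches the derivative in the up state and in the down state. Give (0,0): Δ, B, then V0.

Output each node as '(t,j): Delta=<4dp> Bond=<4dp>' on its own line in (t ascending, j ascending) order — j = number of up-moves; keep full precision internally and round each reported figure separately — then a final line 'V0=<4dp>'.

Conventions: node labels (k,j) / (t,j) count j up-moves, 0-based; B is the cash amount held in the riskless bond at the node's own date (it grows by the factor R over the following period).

(0,0): Delta=-0.0149 Bond=1.7847
V0=0.1180

Since d<R<u, set p* = (R−d)/(u−d) = 0.8667; price each node as the discounted p*-expectation of its children.
Payoffs at expiry: V(1,0)=1.0000, V(1,1)=0.0000
(0,0): S=112.0000. Δ = (V_up−V_dn)/(S_up−S_dn) = (0.0000−1.0000)/(135.5200−68.3200) = -0.0149. V = [p*·0.0000 + (1−p*)·1.0000]/1.13 = 0.1180. B = V − Δ·S = 1.7847.
Check: Δ(0,0)·S0 + B(0,0) = 0.1180 = V0.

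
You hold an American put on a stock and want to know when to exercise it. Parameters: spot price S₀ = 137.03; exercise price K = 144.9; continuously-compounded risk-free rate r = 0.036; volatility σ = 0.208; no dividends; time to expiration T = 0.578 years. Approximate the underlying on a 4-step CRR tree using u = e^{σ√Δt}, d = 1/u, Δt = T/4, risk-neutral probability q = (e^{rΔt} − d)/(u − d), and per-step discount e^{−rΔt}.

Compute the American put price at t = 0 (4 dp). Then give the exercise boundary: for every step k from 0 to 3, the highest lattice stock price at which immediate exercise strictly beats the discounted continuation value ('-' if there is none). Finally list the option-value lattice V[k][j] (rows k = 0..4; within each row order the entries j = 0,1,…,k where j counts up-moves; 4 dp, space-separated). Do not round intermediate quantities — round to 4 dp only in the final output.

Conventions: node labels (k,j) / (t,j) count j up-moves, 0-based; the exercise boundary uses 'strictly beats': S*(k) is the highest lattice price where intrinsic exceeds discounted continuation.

price = 12.3689
boundary = - - 116.9873 126.6127
tree:
12.3689
19.0324 6.1736
27.9127 10.8020 1.8458
36.8064 18.2873 3.8113 0.0000
45.0239 27.9127 7.8700 0.0000 0.0000

Δt=0.14450  u=1.08228  d=0.92398  q=0.51319  discount=0.99481
step 4 (expiry): payoffs max(K−S,0) = 45.0239 27.9127 7.8700 0.0000 0.0000
step 3: (k=3,j=0): S=108.0936, K−S=36.8064, hold=36.0546 ⇒ V=36.8064 exercise | (k=3,j=1): S=126.6127, K−S=18.2873, hold=17.5355 ⇒ V=18.2873 exercise | (k=3,j=2): S=148.3044, K−S=0.0000, hold=3.8113 ⇒ V=3.8113 continue | (k=3,j=3): S=173.7126, K−S=0.0000, hold=0.0000 ⇒ V=0.0000 continue  boundary S*=126.6127
step 2: (k=2,j=0): S=116.9873, K−S=27.9127, hold=27.1609 ⇒ V=27.9127 exercise | (k=2,j=1): S=137.0300, K−S=7.8700, hold=10.8020 ⇒ V=10.8020 continue | (k=2,j=2): S=160.5065, K−S=0.0000, hold=1.8458 ⇒ V=1.8458 continue  boundary S*=116.9873
step 1: (k=1,j=0): S=126.6127, K−S=18.2873, hold=19.0324 ⇒ V=19.0324 continue | (k=1,j=1): S=148.3044, K−S=0.0000, hold=6.1736 ⇒ V=6.1736 continue  boundary S*=-
step 0: (k=0,j=0): S=137.0300, K−S=7.8700, hold=12.3689 ⇒ V=12.3689 continue  boundary S*=-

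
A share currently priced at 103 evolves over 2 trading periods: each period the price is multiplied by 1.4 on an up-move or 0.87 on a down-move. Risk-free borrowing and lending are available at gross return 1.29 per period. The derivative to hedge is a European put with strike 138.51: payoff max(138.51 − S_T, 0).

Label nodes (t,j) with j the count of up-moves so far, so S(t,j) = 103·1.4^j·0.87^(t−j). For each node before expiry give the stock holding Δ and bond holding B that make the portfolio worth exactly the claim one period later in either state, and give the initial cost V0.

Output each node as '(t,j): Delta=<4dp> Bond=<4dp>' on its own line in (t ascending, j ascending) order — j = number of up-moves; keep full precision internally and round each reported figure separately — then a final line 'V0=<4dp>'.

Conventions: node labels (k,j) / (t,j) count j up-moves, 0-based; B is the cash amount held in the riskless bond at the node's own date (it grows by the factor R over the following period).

Arbitrage-free pricing uses the up-move probability p* = (R−d)/(u−d) = 0.7925, discounting each step at R = 1.29.
Expiry values: V(2,0)=60.5493, V(2,1)=13.0560, V(2,2)=0.0000
(1,0): S=89.6100. Δ = (V_up−V_dn)/(S_up−S_dn) = (13.0560−60.5493)/(125.4540−77.9607) = -1.0000. V = [p*·13.0560 + (1−p*)·60.5493]/1.29 = 17.7621. B = V − Δ·S = 107.3721.
(1,1): S=144.2000. Δ = (V_up−V_dn)/(S_up−S_dn) = (0.0000−13.0560)/(201.8800−125.4540) = -0.1708. V = [p*·0.0000 + (1−p*)·13.0560]/1.29 = 2.1006. B = V − Δ·S = 26.7345.
(0,0): S=103.0000. Δ = (V_up−V_dn)/(S_up−S_dn) = (2.1006−17.7621)/(144.2000−89.6100) = -0.2869. V = [p*·2.1006 + (1−p*)·17.7621]/1.29 = 4.1481. B = V − Δ·S = 33.6982.
Sanity check at the root: Δ(0,0)·S0 + B(0,0) reproduces V0 = 4.1481.

(0,0): Delta=-0.2869 Bond=33.6982
(1,0): Delta=-1.0000 Bond=107.3721
(1,1): Delta=-0.1708 Bond=26.7345
V0=4.1481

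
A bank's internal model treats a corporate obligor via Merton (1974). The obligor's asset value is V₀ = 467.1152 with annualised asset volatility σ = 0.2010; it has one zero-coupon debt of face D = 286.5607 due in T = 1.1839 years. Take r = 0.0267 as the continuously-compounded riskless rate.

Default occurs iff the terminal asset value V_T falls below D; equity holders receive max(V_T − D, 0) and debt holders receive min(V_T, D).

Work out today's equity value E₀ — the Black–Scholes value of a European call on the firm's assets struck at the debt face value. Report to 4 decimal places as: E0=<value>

Work the structural quantities from V₀ = 467.1152 against face 286.5607:
d₁ = [ln(V₀/D) + (r + σ²/2)T] / (σ√T)
   = [ln(467.1152/286.5607) + (0.0267 + 0.5·0.2010²)·1.1839] / (0.2010·√1.1839)
   = [0.488626 + 0.055526] / 0.218702 = 2.488089
d₂ = d₁ − σ√T = 2.488089 − 0.218702 = 2.269386
N(d₁) = 0.993578,  N(d₂) = 0.988378,  e^(−rT) = 0.968884
E₀ = V₀·N(d₁) − D·e^(−rT)·N(d₂)
   = 467.1152·0.993578 − 286.5607·0.968884·0.988378 = 189.698330

E0=189.6983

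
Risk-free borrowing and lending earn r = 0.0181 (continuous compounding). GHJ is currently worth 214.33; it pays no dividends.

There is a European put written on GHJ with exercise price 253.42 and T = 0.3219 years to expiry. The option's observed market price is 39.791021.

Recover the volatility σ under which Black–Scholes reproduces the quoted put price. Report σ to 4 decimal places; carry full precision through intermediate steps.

sigma = 0.2532

At σ = 0.2532 the Black–Scholes value reproduces the quote:
σ√T = 0.2532·√0.3219 = 0.143656
d₁ = (ln(S/K) + (r+σ²/2)T) / (σ√T) = (ln(214.33/253.42) + (0.0181+0.2532²/2)·0.3219) / 0.143656 = (-0.167531 + 0.016145) / 0.143656 = -1.053811
d₂ = d₁ − σ√T = -1.053811 − 0.143656 = -1.197467
e^{−rT} = 0.994191
N(−d₁) = 0.854015,  N(−d₂) = 0.884438
V = K·e^{−rT}·N(−d₂) − S·N(−d₁) = 222.832099 − 183.041078 = 39.791021 (the observed quote) — the price is monotone increasing in volatility, hence this σ is the only solution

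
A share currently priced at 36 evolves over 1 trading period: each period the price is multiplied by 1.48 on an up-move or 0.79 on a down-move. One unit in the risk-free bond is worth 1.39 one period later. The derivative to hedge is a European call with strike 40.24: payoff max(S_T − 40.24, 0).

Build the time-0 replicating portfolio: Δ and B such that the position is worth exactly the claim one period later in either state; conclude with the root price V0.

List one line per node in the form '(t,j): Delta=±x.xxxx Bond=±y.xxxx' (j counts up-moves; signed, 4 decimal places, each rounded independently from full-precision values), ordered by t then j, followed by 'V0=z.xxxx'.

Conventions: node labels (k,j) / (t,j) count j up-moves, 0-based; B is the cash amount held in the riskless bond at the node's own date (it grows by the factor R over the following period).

(0,0): Delta=0.5250 Bond=-10.7409
V0=8.1576

Risk-neutral probability p* = (R−d)/(u−d) = (1.39−0.79)/(1.48−0.79) = 0.8696.
Expiry values: V(1,0)=0.0000, V(1,1)=13.0400
(0,0): S=36.0000. Δ = (V_up−V_dn)/(S_up−S_dn) = (13.0400−0.0000)/(53.2800−28.4400) = 0.5250. V = [p*·13.0400 + (1−p*)·0.0000]/1.39 = 8.1576. B = V − Δ·S = -10.7409.
As a check, the time-0 holding Δ(0,0)·S0 + B(0,0) comes to 8.1576 — exactly V0.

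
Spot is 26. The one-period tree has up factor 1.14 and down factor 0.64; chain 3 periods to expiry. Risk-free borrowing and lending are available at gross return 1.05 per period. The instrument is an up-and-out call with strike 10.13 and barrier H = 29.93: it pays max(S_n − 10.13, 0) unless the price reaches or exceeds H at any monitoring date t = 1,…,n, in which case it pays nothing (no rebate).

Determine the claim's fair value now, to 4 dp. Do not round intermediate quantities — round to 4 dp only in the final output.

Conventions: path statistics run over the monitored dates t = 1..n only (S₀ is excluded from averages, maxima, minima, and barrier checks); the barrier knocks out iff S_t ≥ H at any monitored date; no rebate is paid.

price = 2.5422

With p* = (R−d)/(u−d) = 0.8200, sum probability × payoff across the paths and divide by R^3.
Enumerate all 2^3 = 8 price paths (U = up ×1.14, D = down ×0.64); each path with k up-moves has probability p*^k·(1−p*)^(3−k).
DDD: M=16.6400, payoff=0.0000, prob=0.005832
UDD: M=29.6400, payoff=2.0105, prob=0.026568
DUD: M=18.9696, payoff=2.0105, prob=0.026568
UUD: M=33.7896, payoff=0.0000, prob=0.121032
DDU: M=16.6400, payoff=2.0105, prob=0.026568
UDU: M=29.6400, payoff=11.4953, prob=0.121032
DUU: M=21.6253, payoff=11.4953, prob=0.121032
UUU: M=38.5201, payoff=0.0000, prob=0.551368
Price = Σ prob·payoff / R^3 = 2.942857 / 1.157625 = 2.5422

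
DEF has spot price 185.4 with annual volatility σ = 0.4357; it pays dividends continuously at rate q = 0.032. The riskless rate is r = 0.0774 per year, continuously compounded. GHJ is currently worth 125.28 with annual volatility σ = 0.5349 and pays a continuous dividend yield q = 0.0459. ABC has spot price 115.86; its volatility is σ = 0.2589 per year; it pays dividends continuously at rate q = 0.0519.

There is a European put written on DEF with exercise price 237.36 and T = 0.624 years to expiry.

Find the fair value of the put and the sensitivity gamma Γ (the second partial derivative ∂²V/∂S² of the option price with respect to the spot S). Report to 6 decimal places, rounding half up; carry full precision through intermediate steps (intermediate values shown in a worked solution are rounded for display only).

σ√T = 0.4357·√0.624 = 0.344175
d₁ = (ln(S/K) + (r−q+σ²/2)T) / (σ√T) = (ln(185.4/237.36) + (0.0774−0.032+0.4357²/2)·0.624) / 0.344175 = (-0.247062 + 0.087558) / 0.344175 = -0.463439
d₂ = d₁ − σ√T = -0.463439 − 0.344175 = -0.807615
e^{−rT} = 0.952850
e^{−qT} = 0.980230
N(−d₁) = 0.678475,  N(−d₂) = 0.790344
Put price V = K·e^{−rT}·N(−d₂) − S·e^{−qT}·N(−d₁) = 178.750875 − 123.302450 = 55.448425
φ(d₁) = (1/√(2π))·e^{−d₁²/2} = 0.358321
Γ = e^{−qT}·φ(d₁) / (S·σ·√T) = 0.005504

price = 55.448425
Γ = 0.005504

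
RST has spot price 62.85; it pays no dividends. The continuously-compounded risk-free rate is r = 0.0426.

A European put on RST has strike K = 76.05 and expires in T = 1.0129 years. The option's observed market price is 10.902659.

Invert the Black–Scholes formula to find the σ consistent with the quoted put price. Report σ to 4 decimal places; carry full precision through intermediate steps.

At σ = 0.1516 the Black–Scholes value reproduces the quote:
σ√T = 0.1516·√1.0129 = 0.152575
d₁ = (ln(S/K) + (r+σ²/2)T) / (σ√T) = (ln(62.85/76.05) + (0.0426+0.1516²/2)·1.0129) / 0.152575 = (-0.190640 + 0.054789) / 0.152575 = -0.890390
d₂ = d₁ − σ√T = -0.890390 − 0.152575 = -1.042965
e^{−rT} = 0.957768
N(−d₁) = 0.813372,  N(−d₂) = 0.851518
V = K·e^{−rT}·N(−d₂) − S·N(−d₁) = 62.023078 − 51.120420 = 10.902659 (equal to the quote); since ∂V/∂σ > 0 for all σ, the implied volatility is unique

sigma = 0.1516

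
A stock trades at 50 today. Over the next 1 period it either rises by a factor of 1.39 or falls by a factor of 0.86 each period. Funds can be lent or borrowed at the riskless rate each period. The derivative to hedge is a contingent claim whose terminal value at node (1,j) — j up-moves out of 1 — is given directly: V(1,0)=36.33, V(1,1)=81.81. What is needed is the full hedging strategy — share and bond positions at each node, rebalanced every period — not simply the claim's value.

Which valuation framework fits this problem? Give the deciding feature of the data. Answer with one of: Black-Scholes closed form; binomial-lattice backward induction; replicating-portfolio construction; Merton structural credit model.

Key observation: what is demanded is not a single number but the (Δ, B) position at each node of the 1.39/0.86 tree starting at 50; constructing those positions is the replicating-portfolio method.

framework: replicating-portfolio construction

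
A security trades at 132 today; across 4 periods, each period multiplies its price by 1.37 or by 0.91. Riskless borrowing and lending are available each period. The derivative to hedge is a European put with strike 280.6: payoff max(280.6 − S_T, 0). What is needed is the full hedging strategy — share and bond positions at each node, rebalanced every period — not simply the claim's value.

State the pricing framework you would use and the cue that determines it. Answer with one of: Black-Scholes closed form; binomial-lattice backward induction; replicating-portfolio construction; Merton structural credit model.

framework: replicating-portfolio construction

Key observation: a price alone would not answer the question — the per-node share/bond construction on the spot-132, 1.37/0.91 tree is required, and only the replicating-portfolio method yields it.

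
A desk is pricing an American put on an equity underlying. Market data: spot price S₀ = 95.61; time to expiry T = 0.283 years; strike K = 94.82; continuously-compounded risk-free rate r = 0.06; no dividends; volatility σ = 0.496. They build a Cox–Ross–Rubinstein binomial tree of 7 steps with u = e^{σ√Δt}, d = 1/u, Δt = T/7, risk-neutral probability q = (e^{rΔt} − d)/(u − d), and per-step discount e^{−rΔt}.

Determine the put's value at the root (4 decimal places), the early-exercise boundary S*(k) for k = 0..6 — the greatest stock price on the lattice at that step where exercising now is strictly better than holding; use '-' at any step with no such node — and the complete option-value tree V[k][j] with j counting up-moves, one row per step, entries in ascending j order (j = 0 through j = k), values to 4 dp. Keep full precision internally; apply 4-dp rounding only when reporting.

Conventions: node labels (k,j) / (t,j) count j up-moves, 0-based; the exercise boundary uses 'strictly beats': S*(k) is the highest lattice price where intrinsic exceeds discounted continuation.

params: Δt=0.04043 u=1.10487 d=0.90508 q=0.48724 e^(-rΔt)=0.99758
t_7 payoffs: 47.2517 36.7513 23.9330 8.2851 0.0000 0.0000 0.0000 0.0000
t_6: node(6,0) S=52.5569 payoff=42.2631 vs cont=42.0333 → 42.2631 [stop]  node(6,1) S=64.1586 payoff=30.6614 vs cont=30.4317 → 30.6614 [stop]  node(6,2) S=78.3211 payoff=16.4989 vs cont=16.2691 → 16.4989 [stop]  node(6,3) S=95.6100 payoff=0.0000 vs cont=4.2380 → 4.2380 [wait]  node(6,4) S=116.7153 payoff=0.0000 vs cont=0.0000 → 0.0000 [wait]  node(6,5) S=142.4794 payoff=0.0000 vs cont=0.0000 → 0.0000 [wait]  node(6,6) S=173.9308 payoff=0.0000 vs cont=0.0000 → 0.0000 [wait]  ⇒ S*(6)=78.3211
t_5: node(5,0) S=58.0687 payoff=36.7513 vs cont=36.5215 → 36.7513 [stop]  node(5,1) S=70.8870 payoff=23.9330 vs cont=23.7032 → 23.9330 [stop]  node(5,2) S=86.5349 payoff=8.2851 vs cont=10.4993 → 10.4993 [wait]  node(5,3) S=105.6369 payoff=0.0000 vs cont=2.1678 → 2.1678 [wait]  node(5,4) S=128.9555 payoff=0.0000 vs cont=0.0000 → 0.0000 [wait]  node(5,5) S=157.4216 payoff=0.0000 vs cont=0.0000 → 0.0000 [wait]  ⇒ S*(5)=70.8870
t_4: node(4,0) S=64.1586 payoff=30.6614 vs cont=30.4317 → 30.6614 [stop]  node(4,1) S=78.3211 payoff=16.4989 vs cont=17.3454 → 17.3454 [wait]  node(4,2) S=95.6100 payoff=0.0000 vs cont=6.4242 → 6.4242 [wait]  node(4,3) S=116.7153 payoff=0.0000 vs cont=1.1088 → 1.1088 [wait]  node(4,4) S=142.4794 payoff=0.0000 vs cont=0.0000 → 0.0000 [wait]  ⇒ S*(4)=64.1586
t_3: node(3,0) S=70.8870 payoff=23.9330 vs cont=24.1147 → 24.1147 [wait]  node(3,1) S=86.5349 payoff=8.2851 vs cont=11.9950 → 11.9950 [wait]  node(3,2) S=105.6369 payoff=0.0000 vs cont=3.8250 → 3.8250 [wait]  node(3,3) S=128.9555 payoff=0.0000 vs cont=0.5672 → 0.5672 [wait]  ⇒ S*(3)=-
t_2: node(2,0) S=78.3211 payoff=16.4989 vs cont=18.1653 → 18.1653 [wait]  node(2,1) S=95.6100 payoff=0.0000 vs cont=7.9948 → 7.9948 [wait]  node(2,2) S=116.7153 payoff=0.0000 vs cont=2.2323 → 2.2323 [wait]  ⇒ S*(2)=-
t_1: node(1,0) S=86.5349 payoff=8.2851 vs cont=13.1778 → 13.1778 [wait]  node(1,1) S=105.6369 payoff=0.0000 vs cont=5.1745 → 5.1745 [wait]  ⇒ S*(1)=-
t_0: node(0,0) S=95.6100 payoff=0.0000 vs cont=9.2557 → 9.2557 [wait]  ⇒ S*(0)=-

price = 9.2557
boundary = - - - - 64.1586 70.8870 78.3211
tree:
9.2557
13.1778 5.1745
18.1653 7.9948 2.2323
24.1147 11.9950 3.8250 0.5672
30.6614 17.3454 6.4242 1.1088 0.0000
36.7513 23.9330 10.4993 2.1678 0.0000 0.0000
42.2631 30.6614 16.4989 4.2380 0.0000 0.0000 0.0000
47.2517 36.7513 23.9330 8.2851 0.0000 0.0000 0.0000 0.0000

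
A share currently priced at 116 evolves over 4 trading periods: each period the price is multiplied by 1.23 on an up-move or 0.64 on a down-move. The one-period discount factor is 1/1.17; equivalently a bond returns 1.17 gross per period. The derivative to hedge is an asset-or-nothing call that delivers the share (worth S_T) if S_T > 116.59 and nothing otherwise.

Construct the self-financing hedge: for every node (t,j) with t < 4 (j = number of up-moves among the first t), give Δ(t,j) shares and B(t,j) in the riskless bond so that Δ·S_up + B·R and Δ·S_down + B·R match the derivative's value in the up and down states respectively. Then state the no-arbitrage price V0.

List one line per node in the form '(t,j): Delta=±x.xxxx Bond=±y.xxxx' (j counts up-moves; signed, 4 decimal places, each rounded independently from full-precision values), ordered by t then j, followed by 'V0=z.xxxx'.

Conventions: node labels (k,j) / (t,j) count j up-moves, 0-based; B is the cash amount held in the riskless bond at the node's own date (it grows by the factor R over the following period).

(0,0): Delta=1.1525 Bond=-19.6882
(1,0): Delta=1.8593 Bond=-75.5042
(1,1): Delta=1.1109 Bond=-17.0953
(2,0): Delta=0.0000 Bond=0.0000
(2,1): Delta=1.9688 Bond=-98.3407
(2,2): Delta=1.0603 Bond=-11.1329
(3,0): Delta=0.0000 Bond=0.0000
(3,1): Delta=0.0000 Bond=0.0000
(3,2): Delta=2.0847 Bond=-128.0842
(3,3): Delta=1.0000 Bond=0.0000
V0=114.0027

Under the risk-neutral measure, an up-move has probability p* = (R−d)/(u−d) = 0.8983 and values discount at R = 1.17.
Terminal payoffs: V(4,0)=0.0000, V(4,1)=0.0000, V(4,2)=0.0000, V(4,3)=138.1508, V(4,4)=265.5085
  t=3,j=0: stock 30.4087 → up 37.4027 (V=0.0000), down 19.4616 (V=0.0000). Price 0.0000; hedge Δ=0.0000, bond B=0.0000.
  t=3,j=1: stock 58.4417 → up 71.8833 (V=0.0000), down 37.4027 (V=0.0000). Price 0.0000; hedge Δ=0.0000, bond B=0.0000.
  t=3,j=2: stock 112.3177 → up 138.1508 (V=138.1508), down 71.8833 (V=0.0000). Price 106.0697; hedge Δ=2.0847, bond B=-128.0842.
  t=3,j=3: stock 215.8606 → up 265.5085 (V=265.5085), down 138.1508 (V=138.1508). Price 215.8606; hedge Δ=1.0000, bond B=0.0000.
  t=2,j=0: stock 47.5136 → up 58.4417 (V=0.0000), down 30.4087 (V=0.0000). Price 0.0000; hedge Δ=0.0000, bond B=0.0000.
  t=2,j=1: stock 91.3152 → up 112.3177 (V=106.0697), down 58.4417 (V=0.0000). Price 81.4384; hedge Δ=1.9688, bond B=-98.3407.
  t=2,j=2: stock 175.4964 → up 215.8606 (V=215.8606), down 112.3177 (V=106.0697). Price 174.9533; hedge Δ=1.0603, bond B=-11.1329.
  t=1,j=0: stock 74.2400 → up 91.3152 (V=81.4384), down 47.5136 (V=0.0000). Price 62.5270; hedge Δ=1.8593, bond B=-75.5042.
  t=1,j=1: stock 142.6800 → up 175.4964 (V=174.9533), down 91.3152 (V=81.4384). Price 141.4046; hedge Δ=1.1109, bond B=-17.0953.
  t=0,j=0: stock 116.0000 → up 142.6800 (V=141.4046), down 74.2400 (V=62.5270). Price 114.0027; hedge Δ=1.1525, bond B=-19.6882.
Check: Δ(0,0)·S0 + B(0,0) = 114.0027 = V0.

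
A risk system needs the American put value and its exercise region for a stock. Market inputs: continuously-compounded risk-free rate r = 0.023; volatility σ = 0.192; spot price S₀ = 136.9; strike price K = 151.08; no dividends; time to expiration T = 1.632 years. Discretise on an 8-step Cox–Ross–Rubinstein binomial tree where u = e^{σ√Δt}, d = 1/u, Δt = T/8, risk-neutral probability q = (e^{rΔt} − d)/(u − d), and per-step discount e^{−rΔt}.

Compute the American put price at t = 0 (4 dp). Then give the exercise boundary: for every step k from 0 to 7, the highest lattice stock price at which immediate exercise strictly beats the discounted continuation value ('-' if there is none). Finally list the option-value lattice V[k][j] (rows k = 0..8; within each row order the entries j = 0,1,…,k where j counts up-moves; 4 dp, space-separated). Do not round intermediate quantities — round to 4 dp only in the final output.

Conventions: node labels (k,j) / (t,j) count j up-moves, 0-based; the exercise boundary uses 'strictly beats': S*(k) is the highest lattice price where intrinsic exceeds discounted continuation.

Δt=0.20400, u=1.09059, d=0.91693, q=0.50542, disc=e^(-rΔt)=0.99532
k=8 terminal: V=max(K-S,0) → 82.6716 69.7159 54.3065 35.9788 14.1800 0.0000 0.0000 0.0000 0.0000
k=7: j=0 S=74.6055 intr=76.4745 cont=75.7672 V=76.4745[EX]; j=1 S=88.7349 intr=62.3451 cont=61.6379 V=62.3451[EX]; j=2 S=105.5403 intr=45.5397 cont=44.8325 V=45.5397[EX]; j=3 S=125.5283 intr=25.5517 cont=24.8445 V=25.5517[EX]; j=4 S=149.3019 intr=1.7781 cont=6.9804 V=6.9804[hold]; j=5 S=177.5778 intr=0.0000 cont=0.0000 V=0.0000[hold]; j=6 S=211.2089 intr=0.0000 cont=0.0000 V=0.0000[hold]; j=7 S=251.2093 intr=0.0000 cont=0.0000 V=0.0000[hold]  S*(7)=125.5283
k=6: j=0 S=81.3641 intr=69.7159 cont=69.0087 V=69.7159[EX]; j=1 S=96.7735 intr=54.3065 cont=53.5993 V=54.3065[EX]; j=2 S=115.1012 intr=35.9788 cont=35.2716 V=35.9788[EX]; j=3 S=136.9000 intr=14.1800 cont=16.0898 V=16.0898[hold]; j=4 S=162.8272 intr=0.0000 cont=3.4362 V=3.4362[hold]; j=5 S=193.6647 intr=0.0000 cont=0.0000 V=0.0000[hold]; j=6 S=230.3425 intr=0.0000 cont=0.0000 V=0.0000[hold]  S*(6)=115.1012
k=5: j=0 S=88.7349 intr=62.3451 cont=61.6379 V=62.3451[EX]; j=1 S=105.5403 intr=45.5397 cont=44.8325 V=45.5397[EX]; j=2 S=125.5283 intr=25.5517 cont=25.8052 V=25.8052[hold]; j=3 S=149.3019 intr=1.7781 cont=9.6491 V=9.6491[hold]; j=4 S=177.5778 intr=0.0000 cont=1.6915 V=1.6915[hold]; j=5 S=211.2089 intr=0.0000 cont=0.0000 V=0.0000[hold]  S*(5)=105.5403
k=4: j=0 S=96.7735 intr=54.3065 cont=53.5993 V=54.3065[EX]; j=1 S=115.1012 intr=35.9788 cont=35.3991 V=35.9788[EX]; j=2 S=136.9000 intr=14.1800 cont=17.5571 V=17.5571[hold]; j=3 S=162.8272 intr=0.0000 cont=5.6009 V=5.6009[hold]; j=4 S=193.6647 intr=0.0000 cont=0.8327 V=0.8327[hold]  S*(4)=115.1012
k=3: j=0 S=105.5403 intr=45.5397 cont=44.8325 V=45.5397[EX]; j=1 S=125.5283 intr=25.5517 cont=26.5433 V=26.5433[hold]; j=2 S=149.3019 intr=1.7781 cont=11.4603 V=11.4603[hold]; j=3 S=177.5778 intr=0.0000 cont=3.1760 V=3.1760[hold]  S*(3)=105.5403
k=2: j=0 S=115.1012 intr=35.9788 cont=35.7704 V=35.9788[EX]; j=1 S=136.9000 intr=14.1800 cont=18.8316 V=18.8316[hold]; j=2 S=162.8272 intr=0.0000 cont=7.2393 V=7.2393[hold]  S*(2)=115.1012
k=1: j=0 S=125.5283 intr=25.5517 cont=27.1844 V=27.1844[hold]; j=1 S=149.3019 intr=1.7781 cont=12.9119 V=12.9119[hold]  S*(1)=-
k=0: j=0 S=136.9000 intr=14.1800 cont=19.8774 V=19.8774[hold]  S*(0)=-

price = 19.8774
boundary = - - 115.1012 105.5403 115.1012 105.5403 115.1012 125.5283
tree:
19.8774
27.1844 12.9119
35.9788 18.8316 7.2393
45.5397 26.5433 11.4603 3.1760
54.3065 35.9788 17.5571 5.6009 0.8327
62.3451 45.5397 25.8052 9.6491 1.6915 0.0000
69.7159 54.3065 35.9788 16.0898 3.4362 0.0000 0.0000
76.4745 62.3451 45.5397 25.5517 6.9804 0.0000 0.0000 0.0000
82.6716 69.7159 54.3065 35.9788 14.1800 0.0000 0.0000 0.0000 0.0000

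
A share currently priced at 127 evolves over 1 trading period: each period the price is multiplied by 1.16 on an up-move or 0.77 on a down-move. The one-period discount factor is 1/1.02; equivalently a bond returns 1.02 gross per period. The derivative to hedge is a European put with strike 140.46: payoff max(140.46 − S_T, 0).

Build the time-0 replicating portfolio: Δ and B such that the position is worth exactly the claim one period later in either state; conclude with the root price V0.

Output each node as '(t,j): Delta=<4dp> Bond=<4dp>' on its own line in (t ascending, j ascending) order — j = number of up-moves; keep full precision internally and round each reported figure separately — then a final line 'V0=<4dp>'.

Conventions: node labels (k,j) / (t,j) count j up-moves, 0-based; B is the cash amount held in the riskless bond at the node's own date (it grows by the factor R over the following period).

(0,0): Delta=-0.8615 Bond=124.4274
V0=15.0171

Under the risk-neutral measure, an up-move has probability p* = (R−d)/(u−d) = 0.6410 and values discount at R = 1.02.
At maturity the claim pays: V(1,0)=42.6700, V(1,1)=0.0000
Node (0,0) S=127.0000: V=(p*·0.0000+(1−p*)·42.6700)/1.02=15.0171; Δ=(0.0000−42.6700)/(147.3200−97.7900)=-0.8615; B=V−Δ·S=124.4274
As a check, the time-0 holding Δ(0,0)·S0 + B(0,0) comes to 15.0171 — exactly V0.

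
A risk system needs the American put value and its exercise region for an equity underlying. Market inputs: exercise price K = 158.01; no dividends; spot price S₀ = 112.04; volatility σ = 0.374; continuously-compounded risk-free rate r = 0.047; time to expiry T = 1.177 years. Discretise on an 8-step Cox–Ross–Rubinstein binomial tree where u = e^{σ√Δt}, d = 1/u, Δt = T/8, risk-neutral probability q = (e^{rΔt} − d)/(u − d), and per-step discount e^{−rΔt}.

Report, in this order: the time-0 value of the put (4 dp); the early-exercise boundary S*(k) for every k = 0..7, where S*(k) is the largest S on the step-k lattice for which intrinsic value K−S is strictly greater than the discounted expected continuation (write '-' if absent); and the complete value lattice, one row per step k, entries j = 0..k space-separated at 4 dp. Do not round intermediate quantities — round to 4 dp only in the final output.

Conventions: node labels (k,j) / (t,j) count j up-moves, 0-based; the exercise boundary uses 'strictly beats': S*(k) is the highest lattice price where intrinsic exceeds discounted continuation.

price = 48.1071
boundary = - 97.0670 84.0949 97.0670 84.0949 97.0670 112.0400 129.3227
tree:
48.1071
60.9430 35.3397
73.9151 47.2186 23.3937
85.1535 60.9430 33.5074 13.1277
94.8900 73.9151 46.2328 20.6484 5.4330
103.3254 85.1535 60.9430 31.4745 9.5969 1.1468
110.6334 94.8900 73.9151 45.9700 16.7316 2.2567 0.0000
116.9648 103.3254 85.1535 60.9430 28.6873 4.4408 0.0000 0.0000
122.4501 110.6334 94.8900 73.9151 45.9700 8.7387 0.0000 0.0000 0.0000

Δt=0.14713  u=1.15425  d=0.86636  q=0.48830  discount=0.99311
step 8 (expiry): payoffs max(K−S,0) = 122.4501 110.6334 94.8900 73.9151 45.9700 8.7387 0.0000 0.0000 0.0000
step 7: (k=7,j=0): S=41.0452, K−S=116.9648, hold=115.8760 ⇒ V=116.9648 exercise | (k=7,j=1): S=54.6846, K−S=103.3254, hold=102.2365 ⇒ V=103.3254 exercise | (k=7,j=2): S=72.8565, K−S=85.1535, hold=84.0646 ⇒ V=85.1535 exercise | (k=7,j=3): S=97.0670, K−S=60.9430, hold=59.8542 ⇒ V=60.9430 exercise | (k=7,j=4): S=129.3227, K−S=28.6873, hold=27.5985 ⇒ V=28.6873 exercise | (k=7,j=5): S=172.2971, K−S=0.0000, hold=4.4408 ⇒ V=4.4408 continue | (k=7,j=6): S=229.5520, K−S=0.0000, hold=0.0000 ⇒ V=0.0000 continue | (k=7,j=7): S=305.8329, K−S=0.0000, hold=0.0000 ⇒ V=0.0000 continue  boundary S*=129.3227
step 6: (k=6,j=0): S=47.3766, K−S=110.6334, hold=109.5446 ⇒ V=110.6334 exercise | (k=6,j=1): S=63.1200, K−S=94.8900, hold=93.8012 ⇒ V=94.8900 exercise | (k=6,j=2): S=84.0949, K−S=73.9151, hold=72.8262 ⇒ V=73.9151 exercise | (k=6,j=3): S=112.0400, K−S=45.9700, hold=44.8811 ⇒ V=45.9700 exercise | (k=6,j=4): S=149.2713, K−S=8.7387, hold=16.7316 ⇒ V=16.7316 continue | (k=6,j=5): S=198.8747, K−S=0.0000, hold=2.2567 ⇒ V=2.2567 continue | (k=6,j=6): S=264.9614, K−S=0.0000, hold=0.0000 ⇒ V=0.0000 continue  boundary S*=112.0400
step 5: (k=5,j=0): S=54.6846, K−S=103.3254, hold=102.2365 ⇒ V=103.3254 exercise | (k=5,j=1): S=72.8565, K−S=85.1535, hold=84.0646 ⇒ V=85.1535 exercise | (k=5,j=2): S=97.0670, K−S=60.9430, hold=59.8542 ⇒ V=60.9430 exercise | (k=5,j=3): S=129.3227, K−S=28.6873, hold=31.4745 ⇒ V=31.4745 continue | (k=5,j=4): S=172.2971, K−S=0.0000, hold=9.5969 ⇒ V=9.5969 continue | (k=5,j=5): S=229.5520, K−S=0.0000, hold=1.1468 ⇒ V=1.1468 continue  boundary S*=97.0670
step 4: (k=4,j=0): S=63.1200, K−S=94.8900, hold=93.8012 ⇒ V=94.8900 exercise | (k=4,j=1): S=84.0949, K−S=73.9151, hold=72.8262 ⇒ V=73.9151 exercise | (k=4,j=2): S=112.0400, K−S=45.9700, hold=46.2328 ⇒ V=46.2328 continue | (k=4,j=3): S=149.2713, K−S=8.7387, hold=20.6484 ⇒ V=20.6484 continue | (k=4,j=4): S=198.8747, K−S=0.0000, hold=5.4330 ⇒ V=5.4330 continue  boundary S*=84.0949
step 3: (k=3,j=0): S=72.8565, K−S=85.1535, hold=84.0646 ⇒ V=85.1535 exercise | (k=3,j=1): S=97.0670, K−S=60.9430, hold=59.9816 ⇒ V=60.9430 exercise | (k=3,j=2): S=129.3227, K−S=28.6873, hold=33.5074 ⇒ V=33.5074 continue | (k=3,j=3): S=172.2971, K−S=0.0000, hold=13.1277 ⇒ V=13.1277 continue  boundary S*=97.0670
step 2: (k=2,j=0): S=84.0949, K−S=73.9151, hold=72.8262 ⇒ V=73.9151 exercise | (k=2,j=1): S=112.0400, K−S=45.9700, hold=47.2186 ⇒ V=47.2186 continue | (k=2,j=2): S=149.2713, K−S=8.7387, hold=23.3937 ⇒ V=23.3937 continue  boundary S*=84.0949
step 1: (k=1,j=0): S=97.0670, K−S=60.9430, hold=60.4597 ⇒ V=60.9430 exercise | (k=1,j=1): S=129.3227, K−S=28.6873, hold=35.3397 ⇒ V=35.3397 continue  boundary S*=97.0670
step 0: (k=0,j=0): S=112.0400, K−S=45.9700, hold=48.1071 ⇒ V=48.1071 continue  boundary S*=-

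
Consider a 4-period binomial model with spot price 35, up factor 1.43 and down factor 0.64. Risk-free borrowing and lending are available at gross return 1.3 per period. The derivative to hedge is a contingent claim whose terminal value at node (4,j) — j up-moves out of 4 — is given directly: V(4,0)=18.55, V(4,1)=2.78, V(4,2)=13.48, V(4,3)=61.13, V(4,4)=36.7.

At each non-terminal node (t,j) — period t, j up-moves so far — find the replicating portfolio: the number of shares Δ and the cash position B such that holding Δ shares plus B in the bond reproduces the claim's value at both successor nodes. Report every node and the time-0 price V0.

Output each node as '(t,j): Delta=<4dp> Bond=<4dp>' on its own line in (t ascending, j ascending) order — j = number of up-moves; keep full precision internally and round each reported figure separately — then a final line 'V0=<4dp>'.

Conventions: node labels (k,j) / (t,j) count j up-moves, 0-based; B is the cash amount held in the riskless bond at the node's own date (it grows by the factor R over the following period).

(0,0): Delta=0.0466 Bond=13.3993
(1,0): Delta=1.1962 Bond=-8.3320
(1,1): Delta=-0.0548 Bond=22.4912
(2,0): Delta=0.4309 Bond=0.1393
(2,1): Delta=1.2636 Bond=-12.9926
(2,2): Delta=-0.1710 Bond=37.5569
(3,0): Delta=-2.1757 Bond=24.0967
(3,1): Delta=0.6607 Bond=-4.5295
(3,2): Delta=1.3168 Bond=-19.3250
(3,3): Delta=-0.3021 Bond=62.2472
V0=15.0293

No-arbitrage ⇒ martingale measure with p* = (R−d)/(u−d) = 0.8354.
Expiry values: V(4,0)=18.5500, V(4,1)=2.7800, V(4,2)=13.4800, V(4,3)=61.1300, V(4,4)=36.7000
  t=3,j=0: stock 9.1750 → up 13.1203 (V=2.7800), down 5.8720 (V=18.5500). Price 4.1347; hedge Δ=-2.1757, bond B=24.0967.
  t=3,j=1: stock 20.5005 → up 29.3157 (V=13.4800), down 13.1203 (V=2.7800). Price 9.0148; hedge Δ=0.6607, bond B=-4.5295.
  t=3,j=2: stock 45.8058 → up 65.5022 (V=61.1300), down 29.3157 (V=13.4800). Price 40.9914; hedge Δ=1.3168, bond B=-19.3250.
  t=3,j=3: stock 102.3472 → up 146.3566 (V=36.7000), down 65.5022 (V=61.1300). Price 31.3232; hedge Δ=-0.3021, bond B=62.2472.
  t=2,j=0: stock 14.3360 → up 20.5005 (V=9.0148), down 9.1750 (V=4.1347). Price 6.3167; hedge Δ=0.4309, bond B=0.1393.
  t=2,j=1: stock 32.0320 → up 45.8058 (V=40.9914), down 20.5005 (V=9.0148). Price 27.4842; hedge Δ=1.2636, bond B=-12.9926.
  t=2,j=2: stock 71.5715 → up 102.3472 (V=31.3232), down 45.8058 (V=40.9914). Price 25.3186; hedge Δ=-0.1710, bond B=37.5569.
  t=1,j=0: stock 22.4000 → up 32.0320 (V=27.4842), down 14.3360 (V=6.3167). Price 18.4623; hedge Δ=1.1962, bond B=-8.3320.
  t=1,j=1: stock 50.0500 → up 71.5715 (V=25.3186), down 32.0320 (V=27.4842). Price 19.7500; hedge Δ=-0.0548, bond B=22.4912.
  t=0,j=0: stock 35.0000 → up 50.0500 (V=19.7500), down 22.4000 (V=18.4623). Price 15.0293; hedge Δ=0.0466, bond B=13.3993.
Sanity check at the root: Δ(0,0)·S0 + B(0,0) reproduces V0 = 15.0293.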